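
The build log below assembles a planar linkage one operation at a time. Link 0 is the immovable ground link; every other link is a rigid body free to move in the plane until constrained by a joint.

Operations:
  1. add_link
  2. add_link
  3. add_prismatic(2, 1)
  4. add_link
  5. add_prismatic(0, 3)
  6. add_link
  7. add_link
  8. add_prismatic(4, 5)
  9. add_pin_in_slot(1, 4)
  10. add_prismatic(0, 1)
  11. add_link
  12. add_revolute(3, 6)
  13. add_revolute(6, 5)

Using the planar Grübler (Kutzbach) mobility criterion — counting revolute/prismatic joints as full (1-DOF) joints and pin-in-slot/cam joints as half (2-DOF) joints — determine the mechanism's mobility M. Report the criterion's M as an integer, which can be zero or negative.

M = 5

[1;0;0] (link 0 is ground)
L+ [2;0;0]
L+ [3;0;0]
P(2,1)∈J1 [3;1;0]
L+ [4;1;0]
P(0,3)∈J1 [4;2;0]
L+ [5;2;0]
L+ [6;2;0]
P(4,5)∈J1 [6;3;0]
PS(1,4)∈J2 [6;3;1]
P(0,1)∈J1 [6;4;1]
L+ [7;4;1]
R(3,6)∈J1 [7;5;1]
R(6,5)∈J1 [7;6;1]
mobility = 18 − 12 − 1 = 5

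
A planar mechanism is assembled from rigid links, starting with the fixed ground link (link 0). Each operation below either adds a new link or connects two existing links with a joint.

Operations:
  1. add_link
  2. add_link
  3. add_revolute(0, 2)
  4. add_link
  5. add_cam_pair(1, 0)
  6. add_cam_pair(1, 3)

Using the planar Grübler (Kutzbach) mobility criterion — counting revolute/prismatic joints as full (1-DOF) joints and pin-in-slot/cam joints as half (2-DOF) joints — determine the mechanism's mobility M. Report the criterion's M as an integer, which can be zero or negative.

ground; <1,0,0>
#1 <2,0,0>
#2 <3,0,0>
R:0↔2 J1 <3,1,0>
#3 <4,1,0>
C:1↔0 J2 <4,1,1>
C:1↔3 J2 <4,1,2>
3×3 − 2×1 − 1×2 = 5

M = 5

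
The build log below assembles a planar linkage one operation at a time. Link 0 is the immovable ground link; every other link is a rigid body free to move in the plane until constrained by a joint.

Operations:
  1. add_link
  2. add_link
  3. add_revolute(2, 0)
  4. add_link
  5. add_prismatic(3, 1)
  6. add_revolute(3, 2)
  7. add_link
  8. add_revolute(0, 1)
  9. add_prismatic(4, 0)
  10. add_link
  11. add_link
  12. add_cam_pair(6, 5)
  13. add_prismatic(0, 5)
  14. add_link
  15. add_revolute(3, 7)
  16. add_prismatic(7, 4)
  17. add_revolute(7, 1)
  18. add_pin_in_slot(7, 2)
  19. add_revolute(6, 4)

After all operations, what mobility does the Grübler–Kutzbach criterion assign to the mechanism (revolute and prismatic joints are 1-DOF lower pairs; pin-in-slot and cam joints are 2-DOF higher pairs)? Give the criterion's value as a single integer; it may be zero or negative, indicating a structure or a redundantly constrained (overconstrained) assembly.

(L,J1,J2)=(1,0,0); link0 fixed
link1: (2,0,0)
link2: (3,0,0)
R 2-0 [J1]: (3,1,0)
link3: (4,1,0)
P 3-1 [J1]: (4,2,0)
R 3-2 [J1]: (4,3,0)
link4: (5,3,0)
R 0-1 [J1]: (5,4,0)
P 4-0 [J1]: (5,5,0)
link5: (6,5,0)
link6: (7,5,0)
C 6-5 [J2]: (7,5,1)
P 0-5 [J1]: (7,6,1)
link7: (8,6,1)
R 3-7 [J1]: (8,7,1)
P 7-4 [J1]: (8,8,1)
R 7-1 [J1]: (8,9,1)
PS 7-2 [J2]: (8,9,2)
R 6-4 [J1]: (8,10,2)
Grübler: 3·7 − 2·10 − 2 = -1

M = -1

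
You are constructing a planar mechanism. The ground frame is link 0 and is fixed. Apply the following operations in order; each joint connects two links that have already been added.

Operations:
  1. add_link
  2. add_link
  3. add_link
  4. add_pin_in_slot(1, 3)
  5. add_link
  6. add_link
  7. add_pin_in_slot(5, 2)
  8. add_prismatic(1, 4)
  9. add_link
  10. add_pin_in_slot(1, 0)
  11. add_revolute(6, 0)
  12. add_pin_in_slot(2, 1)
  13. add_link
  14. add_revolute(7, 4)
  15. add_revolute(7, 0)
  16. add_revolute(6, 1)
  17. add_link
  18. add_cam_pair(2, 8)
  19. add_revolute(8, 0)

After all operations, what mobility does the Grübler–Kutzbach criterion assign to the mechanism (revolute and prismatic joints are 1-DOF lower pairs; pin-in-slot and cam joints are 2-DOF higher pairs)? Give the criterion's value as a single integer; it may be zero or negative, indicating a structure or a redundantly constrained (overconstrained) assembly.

L=1 J1=0 J2=0
add link → L=2 J1=0 J2=0
add link → L=3 J1=0 J2=0
add link → L=4 J1=0 J2=0
PS@1,3 dof=2 J2 → L=4 J1=0 J2=1
add link → L=5 J1=0 J2=1
add link → L=6 J1=0 J2=1
PS@5,2 dof=2 J2 → L=6 J1=0 J2=2
P@1,4 dof=1 J1 → L=6 J1=1 J2=2
add link → L=7 J1=1 J2=2
PS@1,0 dof=2 J2 → L=7 J1=1 J2=3
R@6,0 dof=1 J1 → L=7 J1=2 J2=3
PS@2,1 dof=2 J2 → L=7 J1=2 J2=4
add link → L=8 J1=2 J2=4
R@7,4 dof=1 J1 → L=8 J1=3 J2=4
R@7,0 dof=1 J1 → L=8 J1=4 J2=4
R@6,1 dof=1 J1 → L=8 J1=5 J2=4
add link → L=9 J1=5 J2=4
C@2,8 dof=2 J2 → L=9 J1=5 J2=5
R@8,0 dof=1 J1 → L=9 J1=6 J2=5
M=3(L−1)−2J1−J2=3·8−2·6−5=7

M = 7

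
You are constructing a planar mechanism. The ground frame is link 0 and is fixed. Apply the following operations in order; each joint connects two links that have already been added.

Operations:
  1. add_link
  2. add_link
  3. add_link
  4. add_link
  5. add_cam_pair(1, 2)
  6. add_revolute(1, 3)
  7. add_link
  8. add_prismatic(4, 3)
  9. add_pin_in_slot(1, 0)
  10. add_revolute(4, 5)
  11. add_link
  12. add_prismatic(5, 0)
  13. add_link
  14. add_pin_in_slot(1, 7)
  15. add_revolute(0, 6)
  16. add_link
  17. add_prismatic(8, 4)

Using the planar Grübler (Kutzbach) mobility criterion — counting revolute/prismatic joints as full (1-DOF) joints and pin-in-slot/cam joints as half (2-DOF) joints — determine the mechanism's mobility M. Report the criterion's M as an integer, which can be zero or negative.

link 0 = ground. State L|J1|J2 = 1|0|0
+link1  2|0|0
+link2  3|0|0
+link3  4|0|0
+link4  5|0|0
C(1,2) f=2→J2  5|0|1
R(1,3) f=1→J1  5|1|1
+link5  6|1|1
P(4,3) f=1→J1  6|2|1
PS(1,0) f=2→J2  6|2|2
R(4,5) f=1→J1  6|3|2
+link6  7|3|2
P(5,0) f=1→J1  7|4|2
+link7  8|4|2
PS(1,7) f=2→J2  8|4|3
R(0,6) f=1→J1  8|5|3
+link8  9|5|3
P(8,4) f=1→J1  9|6|3
M = 3(9−1)−2·6−3 = 24−12−3 = 9

M = 9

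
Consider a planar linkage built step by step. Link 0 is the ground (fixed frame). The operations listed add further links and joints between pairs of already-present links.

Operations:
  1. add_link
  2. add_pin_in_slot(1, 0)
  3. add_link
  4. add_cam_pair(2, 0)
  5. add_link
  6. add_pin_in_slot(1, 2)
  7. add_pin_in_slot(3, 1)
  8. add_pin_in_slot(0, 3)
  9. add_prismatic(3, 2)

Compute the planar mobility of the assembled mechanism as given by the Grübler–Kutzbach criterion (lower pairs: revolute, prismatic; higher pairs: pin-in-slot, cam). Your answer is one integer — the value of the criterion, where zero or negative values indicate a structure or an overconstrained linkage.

M = 2

L=1 J1=0 J2=0
add link → L=2 J1=0 J2=0
PS@1,0 dof=2 J2 → L=2 J1=0 J2=1
add link → L=3 J1=0 J2=1
C@2,0 dof=2 J2 → L=3 J1=0 J2=2
add link → L=4 J1=0 J2=2
PS@1,2 dof=2 J2 → L=4 J1=0 J2=3
PS@3,1 dof=2 J2 → L=4 J1=0 J2=4
PS@0,3 dof=2 J2 → L=4 J1=0 J2=5
P@3,2 dof=1 J1 → L=4 J1=1 J2=5
M=3(L−1)−2J1−J2=3·3−2·1−5=2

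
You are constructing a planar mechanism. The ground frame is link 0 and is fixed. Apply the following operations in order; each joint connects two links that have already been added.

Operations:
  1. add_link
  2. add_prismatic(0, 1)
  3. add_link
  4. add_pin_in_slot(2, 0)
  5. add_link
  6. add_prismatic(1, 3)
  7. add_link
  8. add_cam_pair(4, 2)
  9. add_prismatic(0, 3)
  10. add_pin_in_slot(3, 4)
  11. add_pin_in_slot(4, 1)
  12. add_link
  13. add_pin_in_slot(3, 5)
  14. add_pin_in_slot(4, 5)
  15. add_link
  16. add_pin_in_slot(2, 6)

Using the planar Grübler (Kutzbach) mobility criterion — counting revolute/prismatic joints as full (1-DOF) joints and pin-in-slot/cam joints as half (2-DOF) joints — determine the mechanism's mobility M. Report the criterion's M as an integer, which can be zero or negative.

[1;0;0] (link 0 is ground)
L+ [2;0;0]
P(0,1)∈J1 [2;1;0]
L+ [3;1;0]
PS(2,0)∈J2 [3;1;1]
L+ [4;1;1]
P(1,3)∈J1 [4;2;1]
L+ [5;2;1]
C(4,2)∈J2 [5;2;2]
P(0,3)∈J1 [5;3;2]
PS(3,4)∈J2 [5;3;3]
PS(4,1)∈J2 [5;3;4]
L+ [6;3;4]
PS(3,5)∈J2 [6;3;5]
PS(4,5)∈J2 [6;3;6]
L+ [7;3;6]
PS(2,6)∈J2 [7;3;7]
mobility = 18 − 6 − 7 = 5

M = 5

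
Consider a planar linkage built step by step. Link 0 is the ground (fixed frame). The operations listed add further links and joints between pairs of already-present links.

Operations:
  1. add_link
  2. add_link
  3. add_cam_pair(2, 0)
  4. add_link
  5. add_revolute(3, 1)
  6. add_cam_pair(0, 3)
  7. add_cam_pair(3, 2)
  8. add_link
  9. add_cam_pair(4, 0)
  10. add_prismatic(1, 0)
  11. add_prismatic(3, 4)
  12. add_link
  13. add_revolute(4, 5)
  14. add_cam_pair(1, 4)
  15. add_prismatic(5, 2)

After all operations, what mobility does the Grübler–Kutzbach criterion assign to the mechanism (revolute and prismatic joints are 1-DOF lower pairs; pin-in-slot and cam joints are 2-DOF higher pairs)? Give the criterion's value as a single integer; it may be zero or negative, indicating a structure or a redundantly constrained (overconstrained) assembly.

M = 0

(L,J1,J2)=(1,0,0); link0 fixed
link1: (2,0,0)
link2: (3,0,0)
C 2-0 [J2]: (3,0,1)
link3: (4,0,1)
R 3-1 [J1]: (4,1,1)
C 0-3 [J2]: (4,1,2)
C 3-2 [J2]: (4,1,3)
link4: (5,1,3)
C 4-0 [J2]: (5,1,4)
P 1-0 [J1]: (5,2,4)
P 3-4 [J1]: (5,3,4)
link5: (6,3,4)
R 4-5 [J1]: (6,4,4)
C 1-4 [J2]: (6,4,5)
P 5-2 [J1]: (6,5,5)
Grübler: 3·5 − 2·5 − 5 = 0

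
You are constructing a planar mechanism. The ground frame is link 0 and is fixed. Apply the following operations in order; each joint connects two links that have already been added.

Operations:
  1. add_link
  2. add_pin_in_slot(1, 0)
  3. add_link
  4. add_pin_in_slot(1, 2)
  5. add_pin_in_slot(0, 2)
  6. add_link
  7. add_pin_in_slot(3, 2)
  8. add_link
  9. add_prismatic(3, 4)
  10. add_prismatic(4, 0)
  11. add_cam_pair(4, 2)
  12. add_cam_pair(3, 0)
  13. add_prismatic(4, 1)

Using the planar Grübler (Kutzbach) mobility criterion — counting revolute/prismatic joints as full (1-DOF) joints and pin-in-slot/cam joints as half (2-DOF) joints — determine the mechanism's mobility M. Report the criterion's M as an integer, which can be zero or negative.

M = 0

link 0 = ground. State L|J1|J2 = 1|0|0
+link1  2|0|0
PS(1,0) f=2→J2  2|0|1
+link2  3|0|1
PS(1,2) f=2→J2  3|0|2
PS(0,2) f=2→J2  3|0|3
+link3  4|0|3
PS(3,2) f=2→J2  4|0|4
+link4  5|0|4
P(3,4) f=1→J1  5|1|4
P(4,0) f=1→J1  5|2|4
C(4,2) f=2→J2  5|2|5
C(3,0) f=2→J2  5|2|6
P(4,1) f=1→J1  5|3|6
M = 3(5−1)−2·3−6 = 12−6−6 = 0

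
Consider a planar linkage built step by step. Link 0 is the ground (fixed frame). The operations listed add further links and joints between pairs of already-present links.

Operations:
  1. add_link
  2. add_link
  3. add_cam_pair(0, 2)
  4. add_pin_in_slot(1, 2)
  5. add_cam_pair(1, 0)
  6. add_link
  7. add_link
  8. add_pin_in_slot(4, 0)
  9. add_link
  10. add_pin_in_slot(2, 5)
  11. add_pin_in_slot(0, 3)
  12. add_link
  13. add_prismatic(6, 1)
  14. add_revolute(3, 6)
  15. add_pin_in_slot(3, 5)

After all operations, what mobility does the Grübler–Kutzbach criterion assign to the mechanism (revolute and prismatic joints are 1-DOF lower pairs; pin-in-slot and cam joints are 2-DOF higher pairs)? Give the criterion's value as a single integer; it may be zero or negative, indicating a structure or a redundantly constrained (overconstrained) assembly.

M = 7

link 0 = ground. State L|J1|J2 = 1|0|0
+link1  2|0|0
+link2  3|0|0
C(0,2) f=2→J2  3|0|1
PS(1,2) f=2→J2  3|0|2
C(1,0) f=2→J2  3|0|3
+link3  4|0|3
+link4  5|0|3
PS(4,0) f=2→J2  5|0|4
+link5  6|0|4
PS(2,5) f=2→J2  6|0|5
PS(0,3) f=2→J2  6|0|6
+link6  7|0|6
P(6,1) f=1→J1  7|1|6
R(3,6) f=1→J1  7|2|6
PS(3,5) f=2→J2  7|2|7
M = 3(7−1)−2·2−7 = 18−4−7 = 7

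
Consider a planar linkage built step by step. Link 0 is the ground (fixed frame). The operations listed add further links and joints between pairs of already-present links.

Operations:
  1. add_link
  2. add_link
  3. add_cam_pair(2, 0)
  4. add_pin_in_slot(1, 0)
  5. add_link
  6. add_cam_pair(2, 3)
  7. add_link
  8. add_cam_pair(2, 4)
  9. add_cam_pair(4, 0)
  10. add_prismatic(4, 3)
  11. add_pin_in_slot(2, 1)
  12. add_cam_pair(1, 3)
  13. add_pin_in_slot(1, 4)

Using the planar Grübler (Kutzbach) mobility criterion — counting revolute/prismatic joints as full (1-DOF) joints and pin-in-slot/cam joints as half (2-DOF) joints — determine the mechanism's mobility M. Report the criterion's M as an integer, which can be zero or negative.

[1;0;0] (link 0 is ground)
L+ [2;0;0]
L+ [3;0;0]
C(2,0)∈J2 [3;0;1]
PS(1,0)∈J2 [3;0;2]
L+ [4;0;2]
C(2,3)∈J2 [4;0;3]
L+ [5;0;3]
C(2,4)∈J2 [5;0;4]
C(4,0)∈J2 [5;0;5]
P(4,3)∈J1 [5;1;5]
PS(2,1)∈J2 [5;1;6]
C(1,3)∈J2 [5;1;7]
PS(1,4)∈J2 [5;1;8]
mobility = 12 − 2 − 8 = 2

M = 2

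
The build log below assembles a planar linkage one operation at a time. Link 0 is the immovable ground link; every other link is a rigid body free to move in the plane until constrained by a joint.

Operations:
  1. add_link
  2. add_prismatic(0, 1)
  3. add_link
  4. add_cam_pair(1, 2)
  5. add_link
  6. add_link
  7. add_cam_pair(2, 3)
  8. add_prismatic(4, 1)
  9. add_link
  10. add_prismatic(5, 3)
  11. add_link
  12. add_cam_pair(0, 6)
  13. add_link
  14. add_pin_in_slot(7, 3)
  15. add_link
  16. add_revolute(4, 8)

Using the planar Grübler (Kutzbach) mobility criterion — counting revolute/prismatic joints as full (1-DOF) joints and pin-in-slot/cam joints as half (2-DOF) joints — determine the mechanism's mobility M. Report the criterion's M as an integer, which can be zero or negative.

M = 12

ground; <1,0,0>
#1 <2,0,0>
P:0↔1 J1 <2,1,0>
#2 <3,1,0>
C:1↔2 J2 <3,1,1>
#3 <4,1,1>
#4 <5,1,1>
C:2↔3 J2 <5,1,2>
P:4↔1 J1 <5,2,2>
#5 <6,2,2>
P:5↔3 J1 <6,3,2>
#6 <7,3,2>
C:0↔6 J2 <7,3,3>
#7 <8,3,3>
PS:7↔3 J2 <8,3,4>
#8 <9,3,4>
R:4↔8 J1 <9,4,4>
3×8 − 2×4 − 1×4 = 12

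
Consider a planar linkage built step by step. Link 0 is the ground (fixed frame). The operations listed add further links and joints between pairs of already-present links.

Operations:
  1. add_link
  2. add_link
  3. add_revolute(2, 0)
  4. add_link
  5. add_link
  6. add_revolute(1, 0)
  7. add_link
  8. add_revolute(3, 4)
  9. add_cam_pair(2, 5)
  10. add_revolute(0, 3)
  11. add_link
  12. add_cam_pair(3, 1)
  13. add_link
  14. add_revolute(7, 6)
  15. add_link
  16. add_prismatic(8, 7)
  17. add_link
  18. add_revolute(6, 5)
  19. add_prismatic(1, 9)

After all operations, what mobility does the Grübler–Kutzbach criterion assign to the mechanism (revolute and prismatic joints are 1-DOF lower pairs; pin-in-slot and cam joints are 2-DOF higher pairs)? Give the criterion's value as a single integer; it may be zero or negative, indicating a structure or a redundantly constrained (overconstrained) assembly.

(L,J1,J2)=(1,0,0); link0 fixed
link1: (2,0,0)
link2: (3,0,0)
R 2-0 [J1]: (3,1,0)
link3: (4,1,0)
link4: (5,1,0)
R 1-0 [J1]: (5,2,0)
link5: (6,2,0)
R 3-4 [J1]: (6,3,0)
C 2-5 [J2]: (6,3,1)
R 0-3 [J1]: (6,4,1)
link6: (7,4,1)
C 3-1 [J2]: (7,4,2)
link7: (8,4,2)
R 7-6 [J1]: (8,5,2)
link8: (9,5,2)
P 8-7 [J1]: (9,6,2)
link9: (10,6,2)
R 6-5 [J1]: (10,7,2)
P 1-9 [J1]: (10,8,2)
Grübler: 3·9 − 2·8 − 2 = 9

M = 9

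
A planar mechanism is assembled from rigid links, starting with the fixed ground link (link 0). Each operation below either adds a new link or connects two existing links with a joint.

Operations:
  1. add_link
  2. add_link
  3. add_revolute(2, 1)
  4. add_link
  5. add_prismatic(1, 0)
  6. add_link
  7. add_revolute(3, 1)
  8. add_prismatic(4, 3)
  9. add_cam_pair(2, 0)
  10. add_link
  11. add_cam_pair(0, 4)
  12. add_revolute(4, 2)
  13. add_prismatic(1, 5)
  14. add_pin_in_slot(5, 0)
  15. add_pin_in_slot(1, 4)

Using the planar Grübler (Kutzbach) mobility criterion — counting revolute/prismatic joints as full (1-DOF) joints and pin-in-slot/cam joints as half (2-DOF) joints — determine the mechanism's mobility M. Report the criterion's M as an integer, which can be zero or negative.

L=1 J1=0 J2=0
add link → L=2 J1=0 J2=0
add link → L=3 J1=0 J2=0
R@2,1 dof=1 J1 → L=3 J1=1 J2=0
add link → L=4 J1=1 J2=0
P@1,0 dof=1 J1 → L=4 J1=2 J2=0
add link → L=5 J1=2 J2=0
R@3,1 dof=1 J1 → L=5 J1=3 J2=0
P@4,3 dof=1 J1 → L=5 J1=4 J2=0
C@2,0 dof=2 J2 → L=5 J1=4 J2=1
add link → L=6 J1=4 J2=1
C@0,4 dof=2 J2 → L=6 J1=4 J2=2
R@4,2 dof=1 J1 → L=6 J1=5 J2=2
P@1,5 dof=1 J1 → L=6 J1=6 J2=2
PS@5,0 dof=2 J2 → L=6 J1=6 J2=3
PS@1,4 dof=2 J2 → L=6 J1=6 J2=4
M=3(L−1)−2J1−J2=3·5−2·6−4=-1

M = -1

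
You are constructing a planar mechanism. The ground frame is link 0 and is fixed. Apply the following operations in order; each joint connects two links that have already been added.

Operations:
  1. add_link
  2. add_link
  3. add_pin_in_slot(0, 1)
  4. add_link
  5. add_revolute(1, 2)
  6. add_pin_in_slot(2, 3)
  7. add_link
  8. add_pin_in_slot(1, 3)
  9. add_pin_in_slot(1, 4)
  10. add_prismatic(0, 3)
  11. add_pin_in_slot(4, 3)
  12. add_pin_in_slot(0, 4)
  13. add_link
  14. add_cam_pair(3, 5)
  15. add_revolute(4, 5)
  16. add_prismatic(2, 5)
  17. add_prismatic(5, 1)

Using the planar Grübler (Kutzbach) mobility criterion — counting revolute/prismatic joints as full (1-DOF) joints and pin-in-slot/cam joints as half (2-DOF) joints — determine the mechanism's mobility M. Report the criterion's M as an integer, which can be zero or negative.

ground; <1,0,0>
#1 <2,0,0>
#2 <3,0,0>
PS:0↔1 J2 <3,0,1>
#3 <4,0,1>
R:1↔2 J1 <4,1,1>
PS:2↔3 J2 <4,1,2>
#4 <5,1,2>
PS:1↔3 J2 <5,1,3>
PS:1↔4 J2 <5,1,4>
P:0↔3 J1 <5,2,4>
PS:4↔3 J2 <5,2,5>
PS:0↔4 J2 <5,2,6>
#5 <6,2,6>
C:3↔5 J2 <6,2,7>
R:4↔5 J1 <6,3,7>
P:2↔5 J1 <6,4,7>
P:5↔1 J1 <6,5,7>
3×5 − 2×5 − 1×7 = -2

M = -2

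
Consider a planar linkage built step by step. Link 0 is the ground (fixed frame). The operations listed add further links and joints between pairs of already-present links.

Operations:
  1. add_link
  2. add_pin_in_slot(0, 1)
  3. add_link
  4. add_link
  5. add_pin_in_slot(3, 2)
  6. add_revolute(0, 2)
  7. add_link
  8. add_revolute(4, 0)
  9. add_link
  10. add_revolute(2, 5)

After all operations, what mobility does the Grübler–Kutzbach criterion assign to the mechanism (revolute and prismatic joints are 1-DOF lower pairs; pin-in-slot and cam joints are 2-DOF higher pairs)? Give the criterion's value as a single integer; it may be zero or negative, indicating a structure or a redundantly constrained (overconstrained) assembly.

M = 7

(L,J1,J2)=(1,0,0); link0 fixed
link1: (2,0,0)
PS 0-1 [J2]: (2,0,1)
link2: (3,0,1)
link3: (4,0,1)
PS 3-2 [J2]: (4,0,2)
R 0-2 [J1]: (4,1,2)
link4: (5,1,2)
R 4-0 [J1]: (5,2,2)
link5: (6,2,2)
R 2-5 [J1]: (6,3,2)
Grübler: 3·5 − 2·3 − 2 = 7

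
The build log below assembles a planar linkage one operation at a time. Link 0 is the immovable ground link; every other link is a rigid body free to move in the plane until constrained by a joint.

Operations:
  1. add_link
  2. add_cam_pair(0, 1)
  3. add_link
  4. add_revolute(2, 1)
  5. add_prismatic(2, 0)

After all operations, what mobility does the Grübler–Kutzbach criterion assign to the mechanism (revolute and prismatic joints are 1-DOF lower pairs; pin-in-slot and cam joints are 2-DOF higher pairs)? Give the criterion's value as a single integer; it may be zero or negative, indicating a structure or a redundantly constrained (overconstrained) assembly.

[1;0;0] (link 0 is ground)
L+ [2;0;0]
C(0,1)∈J2 [2;0;1]
L+ [3;0;1]
R(2,1)∈J1 [3;1;1]
P(2,0)∈J1 [3;2;1]
mobility = 6 − 4 − 1 = 1

M = 1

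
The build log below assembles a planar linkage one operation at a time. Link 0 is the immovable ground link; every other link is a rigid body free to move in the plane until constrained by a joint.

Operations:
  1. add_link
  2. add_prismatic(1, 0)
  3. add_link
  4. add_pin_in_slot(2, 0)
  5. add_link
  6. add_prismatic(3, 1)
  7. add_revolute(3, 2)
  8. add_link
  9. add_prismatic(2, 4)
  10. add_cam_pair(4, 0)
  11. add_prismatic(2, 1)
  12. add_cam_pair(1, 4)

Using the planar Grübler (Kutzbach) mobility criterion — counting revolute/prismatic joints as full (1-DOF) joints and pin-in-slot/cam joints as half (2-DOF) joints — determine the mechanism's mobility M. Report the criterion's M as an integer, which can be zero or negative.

M = -1

link 0 = ground. State L|J1|J2 = 1|0|0
+link1  2|0|0
P(1,0) f=1→J1  2|1|0
+link2  3|1|0
PS(2,0) f=2→J2  3|1|1
+link3  4|1|1
P(3,1) f=1→J1  4|2|1
R(3,2) f=1→J1  4|3|1
+link4  5|3|1
P(2,4) f=1→J1  5|4|1
C(4,0) f=2→J2  5|4|2
P(2,1) f=1→J1  5|5|2
C(1,4) f=2→J2  5|5|3
M = 3(5−1)−2·5−3 = 12−10−3 = -1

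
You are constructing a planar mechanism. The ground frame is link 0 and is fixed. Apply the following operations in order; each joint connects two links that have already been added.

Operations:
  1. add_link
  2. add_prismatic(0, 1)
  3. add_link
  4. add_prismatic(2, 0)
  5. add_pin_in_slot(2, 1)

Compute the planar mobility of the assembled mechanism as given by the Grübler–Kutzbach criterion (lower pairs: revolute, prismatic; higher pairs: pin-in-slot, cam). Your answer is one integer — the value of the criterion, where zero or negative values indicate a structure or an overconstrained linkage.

link 0 = ground. State L|J1|J2 = 1|0|0
+link1  2|0|0
P(0,1) f=1→J1  2|1|0
+link2  3|1|0
P(2,0) f=1→J1  3|2|0
PS(2,1) f=2→J2  3|2|1
M = 3(3−1)−2·2−1 = 6−4−1 = 1

M = 1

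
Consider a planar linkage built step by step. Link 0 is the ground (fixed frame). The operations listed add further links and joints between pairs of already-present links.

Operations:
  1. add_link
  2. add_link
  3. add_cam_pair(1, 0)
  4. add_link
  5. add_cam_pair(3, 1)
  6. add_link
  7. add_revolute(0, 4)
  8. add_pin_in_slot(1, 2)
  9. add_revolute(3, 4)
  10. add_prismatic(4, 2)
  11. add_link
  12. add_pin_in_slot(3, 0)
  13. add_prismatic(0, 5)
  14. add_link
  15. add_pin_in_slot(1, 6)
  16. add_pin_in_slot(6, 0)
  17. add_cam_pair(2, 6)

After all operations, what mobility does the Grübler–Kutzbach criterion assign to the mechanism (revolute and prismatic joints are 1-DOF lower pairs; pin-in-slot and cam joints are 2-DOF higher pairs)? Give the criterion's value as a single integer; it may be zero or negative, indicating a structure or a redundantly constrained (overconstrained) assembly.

(L,J1,J2)=(1,0,0); link0 fixed
link1: (2,0,0)
link2: (3,0,0)
C 1-0 [J2]: (3,0,1)
link3: (4,0,1)
C 3-1 [J2]: (4,0,2)
link4: (5,0,2)
R 0-4 [J1]: (5,1,2)
PS 1-2 [J2]: (5,1,3)
R 3-4 [J1]: (5,2,3)
P 4-2 [J1]: (5,3,3)
link5: (6,3,3)
PS 3-0 [J2]: (6,3,4)
P 0-5 [J1]: (6,4,4)
link6: (7,4,4)
PS 1-6 [J2]: (7,4,5)
PS 6-0 [J2]: (7,4,6)
C 2-6 [J2]: (7,4,7)
Grübler: 3·6 − 2·4 − 7 = 3

M = 3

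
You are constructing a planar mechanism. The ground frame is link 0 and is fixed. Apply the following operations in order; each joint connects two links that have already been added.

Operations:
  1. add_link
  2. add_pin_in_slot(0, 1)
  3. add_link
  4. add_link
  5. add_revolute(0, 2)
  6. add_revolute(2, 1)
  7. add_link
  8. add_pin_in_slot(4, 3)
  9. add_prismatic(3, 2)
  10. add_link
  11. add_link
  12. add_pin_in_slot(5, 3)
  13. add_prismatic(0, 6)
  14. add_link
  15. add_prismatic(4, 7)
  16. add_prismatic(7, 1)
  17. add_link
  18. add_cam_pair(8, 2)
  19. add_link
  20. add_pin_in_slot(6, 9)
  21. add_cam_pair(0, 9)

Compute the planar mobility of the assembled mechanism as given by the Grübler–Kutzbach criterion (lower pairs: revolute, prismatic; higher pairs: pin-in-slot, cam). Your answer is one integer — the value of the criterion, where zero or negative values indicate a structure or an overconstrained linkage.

L=1 J1=0 J2=0
add link → L=2 J1=0 J2=0
PS@0,1 dof=2 J2 → L=2 J1=0 J2=1
add link → L=3 J1=0 J2=1
add link → L=4 J1=0 J2=1
R@0,2 dof=1 J1 → L=4 J1=1 J2=1
R@2,1 dof=1 J1 → L=4 J1=2 J2=1
add link → L=5 J1=2 J2=1
PS@4,3 dof=2 J2 → L=5 J1=2 J2=2
P@3,2 dof=1 J1 → L=5 J1=3 J2=2
add link → L=6 J1=3 J2=2
add link → L=7 J1=3 J2=2
PS@5,3 dof=2 J2 → L=7 J1=3 J2=3
P@0,6 dof=1 J1 → L=7 J1=4 J2=3
add link → L=8 J1=4 J2=3
P@4,7 dof=1 J1 → L=8 J1=5 J2=3
P@7,1 dof=1 J1 → L=8 J1=6 J2=3
add link → L=9 J1=6 J2=3
C@8,2 dof=2 J2 → L=9 J1=6 J2=4
add link → L=10 J1=6 J2=4
PS@6,9 dof=2 J2 → L=10 J1=6 J2=5
C@0,9 dof=2 J2 → L=10 J1=6 J2=6
M=3(L−1)−2J1−J2=3·9−2·6−6=9

M = 9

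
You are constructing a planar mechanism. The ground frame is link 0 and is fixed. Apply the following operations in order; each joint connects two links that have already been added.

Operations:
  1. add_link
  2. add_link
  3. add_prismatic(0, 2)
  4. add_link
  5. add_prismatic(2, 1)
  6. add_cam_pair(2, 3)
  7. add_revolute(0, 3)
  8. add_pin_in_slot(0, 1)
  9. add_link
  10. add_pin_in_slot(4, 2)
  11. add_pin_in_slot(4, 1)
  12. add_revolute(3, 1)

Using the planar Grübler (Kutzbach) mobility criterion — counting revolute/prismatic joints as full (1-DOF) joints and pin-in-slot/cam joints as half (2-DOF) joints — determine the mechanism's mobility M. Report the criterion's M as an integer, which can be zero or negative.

(L,J1,J2)=(1,0,0); link0 fixed
link1: (2,0,0)
link2: (3,0,0)
P 0-2 [J1]: (3,1,0)
link3: (4,1,0)
P 2-1 [J1]: (4,2,0)
C 2-3 [J2]: (4,2,1)
R 0-3 [J1]: (4,3,1)
PS 0-1 [J2]: (4,3,2)
link4: (5,3,2)
PS 4-2 [J2]: (5,3,3)
PS 4-1 [J2]: (5,3,4)
R 3-1 [J1]: (5,4,4)
Grübler: 3·4 − 2·4 − 4 = 0

M = 0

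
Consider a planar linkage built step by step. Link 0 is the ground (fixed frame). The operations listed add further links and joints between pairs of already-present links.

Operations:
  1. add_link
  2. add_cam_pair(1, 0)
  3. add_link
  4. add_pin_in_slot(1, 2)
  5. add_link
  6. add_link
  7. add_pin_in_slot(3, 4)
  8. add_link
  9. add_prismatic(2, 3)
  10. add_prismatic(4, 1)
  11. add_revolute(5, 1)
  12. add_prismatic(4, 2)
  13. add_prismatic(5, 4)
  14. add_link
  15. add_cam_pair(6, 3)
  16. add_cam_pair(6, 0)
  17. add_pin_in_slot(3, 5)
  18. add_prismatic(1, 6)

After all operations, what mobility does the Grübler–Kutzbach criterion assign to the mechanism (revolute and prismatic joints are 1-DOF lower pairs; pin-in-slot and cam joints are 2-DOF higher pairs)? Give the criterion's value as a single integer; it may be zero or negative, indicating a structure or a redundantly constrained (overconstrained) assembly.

M = 0

link 0 = ground. State L|J1|J2 = 1|0|0
+link1  2|0|0
C(1,0) f=2→J2  2|0|1
+link2  3|0|1
PS(1,2) f=2→J2  3|0|2
+link3  4|0|2
+link4  5|0|2
PS(3,4) f=2→J2  5|0|3
+link5  6|0|3
P(2,3) f=1→J1  6|1|3
P(4,1) f=1→J1  6|2|3
R(5,1) f=1→J1  6|3|3
P(4,2) f=1→J1  6|4|3
P(5,4) f=1→J1  6|5|3
+link6  7|5|3
C(6,3) f=2→J2  7|5|4
C(6,0) f=2→J2  7|5|5
PS(3,5) f=2→J2  7|5|6
P(1,6) f=1→J1  7|6|6
M = 3(7−1)−2·6−6 = 18−12−6 = 0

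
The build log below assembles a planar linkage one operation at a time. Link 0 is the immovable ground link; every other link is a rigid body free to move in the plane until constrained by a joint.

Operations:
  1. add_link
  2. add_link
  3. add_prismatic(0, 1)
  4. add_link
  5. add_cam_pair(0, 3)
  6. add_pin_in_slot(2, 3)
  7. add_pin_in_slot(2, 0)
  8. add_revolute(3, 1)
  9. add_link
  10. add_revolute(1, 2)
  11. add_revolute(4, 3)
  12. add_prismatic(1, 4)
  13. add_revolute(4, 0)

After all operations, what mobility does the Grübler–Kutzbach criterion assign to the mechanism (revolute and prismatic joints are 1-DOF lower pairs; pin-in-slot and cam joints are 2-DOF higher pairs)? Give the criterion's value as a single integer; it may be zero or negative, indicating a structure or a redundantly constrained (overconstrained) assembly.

(L,J1,J2)=(1,0,0); link0 fixed
link1: (2,0,0)
link2: (3,0,0)
P 0-1 [J1]: (3,1,0)
link3: (4,1,0)
C 0-3 [J2]: (4,1,1)
PS 2-3 [J2]: (4,1,2)
PS 2-0 [J2]: (4,1,3)
R 3-1 [J1]: (4,2,3)
link4: (5,2,3)
R 1-2 [J1]: (5,3,3)
R 4-3 [J1]: (5,4,3)
P 1-4 [J1]: (5,5,3)
R 4-0 [J1]: (5,6,3)
Grübler: 3·4 − 2·6 − 3 = -3

M = -3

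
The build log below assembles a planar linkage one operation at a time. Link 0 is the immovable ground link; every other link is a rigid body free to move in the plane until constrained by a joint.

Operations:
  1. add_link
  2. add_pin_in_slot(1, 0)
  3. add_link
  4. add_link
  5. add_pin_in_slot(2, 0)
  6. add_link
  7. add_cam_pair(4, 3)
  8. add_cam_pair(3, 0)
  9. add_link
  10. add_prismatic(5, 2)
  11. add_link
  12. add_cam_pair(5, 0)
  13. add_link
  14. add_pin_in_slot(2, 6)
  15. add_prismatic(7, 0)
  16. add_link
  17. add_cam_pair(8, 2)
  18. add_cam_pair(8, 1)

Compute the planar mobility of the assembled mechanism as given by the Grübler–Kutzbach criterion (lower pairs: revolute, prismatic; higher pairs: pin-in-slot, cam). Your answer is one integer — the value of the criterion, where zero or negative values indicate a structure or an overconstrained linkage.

link 0 = ground. State L|J1|J2 = 1|0|0
+link1  2|0|0
PS(1,0) f=2→J2  2|0|1
+link2  3|0|1
+link3  4|0|1
PS(2,0) f=2→J2  4|0|2
+link4  5|0|2
C(4,3) f=2→J2  5|0|3
C(3,0) f=2→J2  5|0|4
+link5  6|0|4
P(5,2) f=1→J1  6|1|4
+link6  7|1|4
C(5,0) f=2→J2  7|1|5
+link7  8|1|5
PS(2,6) f=2→J2  8|1|6
P(7,0) f=1→J1  8|2|6
+link8  9|2|6
C(8,2) f=2→J2  9|2|7
C(8,1) f=2→J2  9|2|8
M = 3(9−1)−2·2−8 = 24−4−8 = 12

M = 12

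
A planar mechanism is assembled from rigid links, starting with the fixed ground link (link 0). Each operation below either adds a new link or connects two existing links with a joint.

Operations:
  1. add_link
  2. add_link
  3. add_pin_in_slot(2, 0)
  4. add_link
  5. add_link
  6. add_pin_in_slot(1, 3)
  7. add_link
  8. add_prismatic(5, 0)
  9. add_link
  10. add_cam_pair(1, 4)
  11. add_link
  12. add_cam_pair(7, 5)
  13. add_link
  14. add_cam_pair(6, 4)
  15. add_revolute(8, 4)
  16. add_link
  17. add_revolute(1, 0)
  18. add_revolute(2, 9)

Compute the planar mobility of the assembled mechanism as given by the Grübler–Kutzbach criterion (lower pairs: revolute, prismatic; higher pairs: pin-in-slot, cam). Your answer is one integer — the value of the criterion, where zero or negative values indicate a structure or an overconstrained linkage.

M = 14

ground; <1,0,0>
#1 <2,0,0>
#2 <3,0,0>
PS:2↔0 J2 <3,0,1>
#3 <4,0,1>
#4 <5,0,1>
PS:1↔3 J2 <5,0,2>
#5 <6,0,2>
P:5↔0 J1 <6,1,2>
#6 <7,1,2>
C:1↔4 J2 <7,1,3>
#7 <8,1,3>
C:7↔5 J2 <8,1,4>
#8 <9,1,4>
C:6↔4 J2 <9,1,5>
R:8↔4 J1 <9,2,5>
#9 <10,2,5>
R:1↔0 J1 <10,3,5>
R:2↔9 J1 <10,4,5>
3×9 − 2×4 − 1×5 = 14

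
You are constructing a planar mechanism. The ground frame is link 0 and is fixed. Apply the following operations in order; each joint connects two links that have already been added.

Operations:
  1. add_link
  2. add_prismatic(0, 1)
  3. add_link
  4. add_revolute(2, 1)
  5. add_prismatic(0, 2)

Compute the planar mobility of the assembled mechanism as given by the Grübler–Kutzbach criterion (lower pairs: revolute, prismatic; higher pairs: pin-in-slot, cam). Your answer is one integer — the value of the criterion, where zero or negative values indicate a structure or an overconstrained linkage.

ground; <1,0,0>
#1 <2,0,0>
P:0↔1 J1 <2,1,0>
#2 <3,1,0>
R:2↔1 J1 <3,2,0>
P:0↔2 J1 <3,3,0>
3×2 − 2×3 − 1×0 = 0

M = 0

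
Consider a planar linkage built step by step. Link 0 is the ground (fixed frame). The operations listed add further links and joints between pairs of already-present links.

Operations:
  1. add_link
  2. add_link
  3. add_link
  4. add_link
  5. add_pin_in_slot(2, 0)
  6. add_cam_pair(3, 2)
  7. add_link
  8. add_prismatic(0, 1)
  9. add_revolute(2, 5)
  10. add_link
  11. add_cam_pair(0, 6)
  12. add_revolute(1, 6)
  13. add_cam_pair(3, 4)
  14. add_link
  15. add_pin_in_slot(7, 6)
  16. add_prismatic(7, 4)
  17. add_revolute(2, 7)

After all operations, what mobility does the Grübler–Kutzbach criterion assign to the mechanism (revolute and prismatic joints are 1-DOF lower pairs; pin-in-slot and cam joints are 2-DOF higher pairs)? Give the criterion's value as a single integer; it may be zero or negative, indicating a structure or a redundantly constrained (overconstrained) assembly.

[1;0;0] (link 0 is ground)
L+ [2;0;0]
L+ [3;0;0]
L+ [4;0;0]
L+ [5;0;0]
PS(2,0)∈J2 [5;0;1]
C(3,2)∈J2 [5;0;2]
L+ [6;0;2]
P(0,1)∈J1 [6;1;2]
R(2,5)∈J1 [6;2;2]
L+ [7;2;2]
C(0,6)∈J2 [7;2;3]
R(1,6)∈J1 [7;3;3]
C(3,4)∈J2 [7;3;4]
L+ [8;3;4]
PS(7,6)∈J2 [8;3;5]
P(7,4)∈J1 [8;4;5]
R(2,7)∈J1 [8;5;5]
mobility = 21 − 10 − 5 = 6

M = 6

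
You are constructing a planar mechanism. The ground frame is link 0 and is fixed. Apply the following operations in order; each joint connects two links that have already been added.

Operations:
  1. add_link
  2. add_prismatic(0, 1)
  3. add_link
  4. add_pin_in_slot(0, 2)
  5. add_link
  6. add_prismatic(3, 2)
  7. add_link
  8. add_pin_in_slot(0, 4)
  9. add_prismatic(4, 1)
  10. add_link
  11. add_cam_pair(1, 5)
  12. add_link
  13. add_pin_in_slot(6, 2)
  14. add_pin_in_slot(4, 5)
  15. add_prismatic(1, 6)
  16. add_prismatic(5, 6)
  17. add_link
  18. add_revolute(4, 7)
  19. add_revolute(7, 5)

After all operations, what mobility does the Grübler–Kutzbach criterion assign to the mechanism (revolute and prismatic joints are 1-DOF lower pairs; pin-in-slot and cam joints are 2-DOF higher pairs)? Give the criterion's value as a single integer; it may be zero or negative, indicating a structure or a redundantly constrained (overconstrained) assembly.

[1;0;0] (link 0 is ground)
L+ [2;0;0]
P(0,1)∈J1 [2;1;0]
L+ [3;1;0]
PS(0,2)∈J2 [3;1;1]
L+ [4;1;1]
P(3,2)∈J1 [4;2;1]
L+ [5;2;1]
PS(0,4)∈J2 [5;2;2]
P(4,1)∈J1 [5;3;2]
L+ [6;3;2]
C(1,5)∈J2 [6;3;3]
L+ [7;3;3]
PS(6,2)∈J2 [7;3;4]
PS(4,5)∈J2 [7;3;5]
P(1,6)∈J1 [7;4;5]
P(5,6)∈J1 [7;5;5]
L+ [8;5;5]
R(4,7)∈J1 [8;6;5]
R(7,5)∈J1 [8;7;5]
mobility = 21 − 14 − 5 = 2

M = 2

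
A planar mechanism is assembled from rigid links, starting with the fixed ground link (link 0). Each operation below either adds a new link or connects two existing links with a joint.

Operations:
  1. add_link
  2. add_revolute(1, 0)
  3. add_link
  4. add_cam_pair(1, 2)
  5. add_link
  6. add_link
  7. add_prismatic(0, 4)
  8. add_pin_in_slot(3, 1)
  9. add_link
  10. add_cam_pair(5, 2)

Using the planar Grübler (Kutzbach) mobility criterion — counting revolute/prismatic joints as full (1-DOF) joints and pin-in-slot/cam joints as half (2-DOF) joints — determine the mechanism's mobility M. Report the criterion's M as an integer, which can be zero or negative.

ground; <1,0,0>
#1 <2,0,0>
R:1↔0 J1 <2,1,0>
#2 <3,1,0>
C:1↔2 J2 <3,1,1>
#3 <4,1,1>
#4 <5,1,1>
P:0↔4 J1 <5,2,1>
PS:3↔1 J2 <5,2,2>
#5 <6,2,2>
C:5↔2 J2 <6,2,3>
3×5 − 2×2 − 1×3 = 8

M = 8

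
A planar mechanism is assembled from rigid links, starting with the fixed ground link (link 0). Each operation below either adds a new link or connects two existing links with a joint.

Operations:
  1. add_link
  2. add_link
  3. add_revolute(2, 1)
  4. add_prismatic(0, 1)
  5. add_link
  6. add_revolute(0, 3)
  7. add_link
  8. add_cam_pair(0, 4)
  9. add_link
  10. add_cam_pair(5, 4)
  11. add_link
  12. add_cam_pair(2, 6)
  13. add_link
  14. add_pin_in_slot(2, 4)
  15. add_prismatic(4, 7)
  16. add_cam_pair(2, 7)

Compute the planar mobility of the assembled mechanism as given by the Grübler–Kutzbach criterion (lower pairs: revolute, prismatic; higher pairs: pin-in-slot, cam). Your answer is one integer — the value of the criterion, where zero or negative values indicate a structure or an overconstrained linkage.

M = 8

ground; <1,0,0>
#1 <2,0,0>
#2 <3,0,0>
R:2↔1 J1 <3,1,0>
P:0↔1 J1 <3,2,0>
#3 <4,2,0>
R:0↔3 J1 <4,3,0>
#4 <5,3,0>
C:0↔4 J2 <5,3,1>
#5 <6,3,1>
C:5↔4 J2 <6,3,2>
#6 <7,3,2>
C:2↔6 J2 <7,3,3>
#7 <8,3,3>
PS:2↔4 J2 <8,3,4>
P:4↔7 J1 <8,4,4>
C:2↔7 J2 <8,4,5>
3×7 − 2×4 − 1×5 = 8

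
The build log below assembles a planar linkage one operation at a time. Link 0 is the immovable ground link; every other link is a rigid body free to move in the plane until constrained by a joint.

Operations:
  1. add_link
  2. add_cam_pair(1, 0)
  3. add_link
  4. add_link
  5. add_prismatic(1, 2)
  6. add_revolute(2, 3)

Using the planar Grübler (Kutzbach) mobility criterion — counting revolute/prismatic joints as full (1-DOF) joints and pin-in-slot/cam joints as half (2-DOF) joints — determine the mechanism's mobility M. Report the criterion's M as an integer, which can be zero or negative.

M = 4

ground; <1,0,0>
#1 <2,0,0>
C:1↔0 J2 <2,0,1>
#2 <3,0,1>
#3 <4,0,1>
P:1↔2 J1 <4,1,1>
R:2↔3 J1 <4,2,1>
3×3 − 2×2 − 1×1 = 4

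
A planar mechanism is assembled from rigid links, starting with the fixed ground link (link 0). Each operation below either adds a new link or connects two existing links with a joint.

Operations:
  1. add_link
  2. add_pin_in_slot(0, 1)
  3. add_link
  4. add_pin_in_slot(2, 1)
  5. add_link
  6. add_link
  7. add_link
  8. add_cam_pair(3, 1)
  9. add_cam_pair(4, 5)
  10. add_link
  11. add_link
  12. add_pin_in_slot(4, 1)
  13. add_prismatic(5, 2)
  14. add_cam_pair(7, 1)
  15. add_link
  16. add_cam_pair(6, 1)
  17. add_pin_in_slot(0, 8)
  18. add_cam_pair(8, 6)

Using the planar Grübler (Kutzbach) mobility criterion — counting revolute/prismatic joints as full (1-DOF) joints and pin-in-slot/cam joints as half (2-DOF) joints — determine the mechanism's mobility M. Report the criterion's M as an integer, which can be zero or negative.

M = 13

link 0 = ground. State L|J1|J2 = 1|0|0
+link1  2|0|0
PS(0,1) f=2→J2  2|0|1
+link2  3|0|1
PS(2,1) f=2→J2  3|0|2
+link3  4|0|2
+link4  5|0|2
+link5  6|0|2
C(3,1) f=2→J2  6|0|3
C(4,5) f=2→J2  6|0|4
+link6  7|0|4
+link7  8|0|4
PS(4,1) f=2→J2  8|0|5
P(5,2) f=1→J1  8|1|5
C(7,1) f=2→J2  8|1|6
+link8  9|1|6
C(6,1) f=2→J2  9|1|7
PS(0,8) f=2→J2  9|1|8
C(8,6) f=2→J2  9|1|9
M = 3(9−1)−2·1−9 = 24−2−9 = 13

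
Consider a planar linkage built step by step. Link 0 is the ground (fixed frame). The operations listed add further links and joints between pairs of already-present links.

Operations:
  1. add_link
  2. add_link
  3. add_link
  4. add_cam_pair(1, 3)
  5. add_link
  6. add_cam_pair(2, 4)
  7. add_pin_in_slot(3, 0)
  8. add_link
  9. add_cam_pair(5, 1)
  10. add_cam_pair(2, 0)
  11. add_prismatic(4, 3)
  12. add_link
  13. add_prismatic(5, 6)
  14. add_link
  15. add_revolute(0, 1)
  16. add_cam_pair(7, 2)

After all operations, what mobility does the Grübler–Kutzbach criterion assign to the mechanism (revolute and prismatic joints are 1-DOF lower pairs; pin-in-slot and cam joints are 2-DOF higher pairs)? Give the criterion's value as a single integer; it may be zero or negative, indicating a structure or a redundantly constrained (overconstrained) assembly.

L=1 J1=0 J2=0
add link → L=2 J1=0 J2=0
add link → L=3 J1=0 J2=0
add link → L=4 J1=0 J2=0
C@1,3 dof=2 J2 → L=4 J1=0 J2=1
add link → L=5 J1=0 J2=1
C@2,4 dof=2 J2 → L=5 J1=0 J2=2
PS@3,0 dof=2 J2 → L=5 J1=0 J2=3
add link → L=6 J1=0 J2=3
C@5,1 dof=2 J2 → L=6 J1=0 J2=4
C@2,0 dof=2 J2 → L=6 J1=0 J2=5
P@4,3 dof=1 J1 → L=6 J1=1 J2=5
add link → L=7 J1=1 J2=5
P@5,6 dof=1 J1 → L=7 J1=2 J2=5
add link → L=8 J1=2 J2=5
R@0,1 dof=1 J1 → L=8 J1=3 J2=5
C@7,2 dof=2 J2 → L=8 J1=3 J2=6
M=3(L−1)−2J1−J2=3·7−2·3−6=9

M = 9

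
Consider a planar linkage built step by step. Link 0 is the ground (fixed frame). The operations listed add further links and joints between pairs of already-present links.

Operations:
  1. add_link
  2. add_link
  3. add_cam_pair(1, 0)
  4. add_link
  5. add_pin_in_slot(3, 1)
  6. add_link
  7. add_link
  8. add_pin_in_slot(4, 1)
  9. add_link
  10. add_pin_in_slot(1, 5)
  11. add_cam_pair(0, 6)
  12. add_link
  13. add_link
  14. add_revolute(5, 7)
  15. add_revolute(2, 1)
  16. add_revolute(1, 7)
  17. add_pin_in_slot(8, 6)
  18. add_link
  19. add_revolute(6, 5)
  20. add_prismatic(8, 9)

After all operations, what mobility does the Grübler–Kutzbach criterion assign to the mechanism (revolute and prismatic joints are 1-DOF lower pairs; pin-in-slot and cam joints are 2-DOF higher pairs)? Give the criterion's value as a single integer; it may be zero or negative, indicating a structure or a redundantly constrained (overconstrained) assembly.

L=1 J1=0 J2=0
add link → L=2 J1=0 J2=0
add link → L=3 J1=0 J2=0
C@1,0 dof=2 J2 → L=3 J1=0 J2=1
add link → L=4 J1=0 J2=1
PS@3,1 dof=2 J2 → L=4 J1=0 J2=2
add link → L=5 J1=0 J2=2
add link → L=6 J1=0 J2=2
PS@4,1 dof=2 J2 → L=6 J1=0 J2=3
add link → L=7 J1=0 J2=3
PS@1,5 dof=2 J2 → L=7 J1=0 J2=4
C@0,6 dof=2 J2 → L=7 J1=0 J2=5
add link → L=8 J1=0 J2=5
add link → L=9 J1=0 J2=5
R@5,7 dof=1 J1 → L=9 J1=1 J2=5
R@2,1 dof=1 J1 → L=9 J1=2 J2=5
R@1,7 dof=1 J1 → L=9 J1=3 J2=5
PS@8,6 dof=2 J2 → L=9 J1=3 J2=6
add link → L=10 J1=3 J2=6
R@6,5 dof=1 J1 → L=10 J1=4 J2=6
P@8,9 dof=1 J1 → L=10 J1=5 J2=6
M=3(L−1)−2J1−J2=3·9−2·5−6=11

M = 11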